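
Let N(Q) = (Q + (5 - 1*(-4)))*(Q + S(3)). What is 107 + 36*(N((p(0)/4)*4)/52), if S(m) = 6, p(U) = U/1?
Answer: 1877/13 ≈ 144.38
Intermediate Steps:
p(U) = U (p(U) = U*1 = U)
N(Q) = (6 + Q)*(9 + Q) (N(Q) = (Q + (5 - 1*(-4)))*(Q + 6) = (Q + (5 + 4))*(6 + Q) = (Q + 9)*(6 + Q) = (9 + Q)*(6 + Q) = (6 + Q)*(9 + Q))
107 + 36*(N((p(0)/4)*4)/52) = 107 + 36*((54 + ((0/4)*4)² + 15*((0/4)*4))/52) = 107 + 36*((54 + ((0*(¼))*4)² + 15*((0*(¼))*4))*(1/52)) = 107 + 36*((54 + (0*4)² + 15*(0*4))*(1/52)) = 107 + 36*((54 + 0² + 15*0)*(1/52)) = 107 + 36*((54 + 0 + 0)*(1/52)) = 107 + 36*(54*(1/52)) = 107 + 36*(27/26) = 107 + 486/13 = 1877/13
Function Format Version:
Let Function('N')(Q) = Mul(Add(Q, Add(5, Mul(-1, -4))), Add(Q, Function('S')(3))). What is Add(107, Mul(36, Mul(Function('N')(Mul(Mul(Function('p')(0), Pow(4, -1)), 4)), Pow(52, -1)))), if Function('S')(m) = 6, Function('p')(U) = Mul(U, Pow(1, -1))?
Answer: Rational(1877, 13) ≈ 144.38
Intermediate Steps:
Function('p')(U) = U (Function('p')(U) = Mul(U, 1) = U)
Function('N')(Q) = Mul(Add(6, Q), Add(9, Q)) (Function('N')(Q) = Mul(Add(Q, Add(5, Mul(-1, -4))), Add(Q, 6)) = Mul(Add(Q, Add(5, 4)), Add(6, Q)) = Mul(Add(Q, 9), Add(6, Q)) = Mul(Add(9, Q), Add(6, Q)) = Mul(Add(6, Q), Add(9, Q)))
Add(107, Mul(36, Mul(Function('N')(Mul(Mul(Function('p')(0), Pow(4, -1)), 4)), Pow(52, -1)))) = Add(107, Mul(36, Mul(Add(54, Pow(Mul(Mul(0, Pow(4, -1)), 4), 2), Mul(15, Mul(Mul(0, Pow(4, -1)), 4))), Pow(52, -1)))) = Add(107, Mul(36, Mul(Add(54, Pow(Mul(Mul(0, Rational(1, 4)), 4), 2), Mul(15, Mul(Mul(0, Rational(1, 4)), 4))), Rational(1, 52)))) = Add(107, Mul(36, Mul(Add(54, Pow(Mul(0, 4), 2), Mul(15, Mul(0, 4))), Rational(1, 52)))) = Add(107, Mul(36, Mul(Add(54, Pow(0, 2), Mul(15, 0)), Rational(1, 52)))) = Add(107, Mul(36, Mul(Add(54, 0, 0), Rational(1, 52)))) = Add(107, Mul(36, Mul(54, Rational(1, 52)))) = Add(107, Mul(36, Rational(27, 26))) = Add(107, Rational(486, 13)) = Rational(1877, 13)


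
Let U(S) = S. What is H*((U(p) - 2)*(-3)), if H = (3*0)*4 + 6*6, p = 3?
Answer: -108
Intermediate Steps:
H = 36 (H = 0*4 + 36 = 0 + 36 = 36)
H*((U(p) - 2)*(-3)) = 36*((3 - 2)*(-3)) = 36*(1*(-3)) = 36*(-3) = -108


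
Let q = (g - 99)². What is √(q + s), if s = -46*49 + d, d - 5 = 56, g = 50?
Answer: 4*√13 ≈ 14.422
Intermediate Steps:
d = 61 (d = 5 + 56 = 61)
q = 2401 (q = (50 - 99)² = (-49)² = 2401)
s = -2193 (s = -46*49 + 61 = -2254 + 61 = -2193)
√(q + s) = √(2401 - 2193) = √208 = 4*√13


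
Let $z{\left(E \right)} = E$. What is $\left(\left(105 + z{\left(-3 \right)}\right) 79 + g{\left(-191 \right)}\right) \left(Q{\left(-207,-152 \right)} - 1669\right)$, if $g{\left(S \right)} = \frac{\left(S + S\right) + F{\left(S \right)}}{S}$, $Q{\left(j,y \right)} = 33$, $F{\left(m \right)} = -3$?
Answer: $- \frac{2518561468}{191} \approx -1.3186 \cdot 10^{7}$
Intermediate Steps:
$g{\left(S \right)} = \frac{-3 + 2 S}{S}$ ($g{\left(S \right)} = \frac{\left(S + S\right) - 3}{S} = \frac{2 S - 3}{S} = \frac{-3 + 2 S}{S}$)
$\left(\left(105 + z{\left(-3 \right)}\right) 79 + g{\left(-191 \right)}\right) \left(Q{\left(-207,-152 \right)} - 1669\right) = \left(\left(105 - 3\right) 79 + \left(2 - \frac{3}{-191}\right)\right) \left(33 - 1669\right) = \left(102 \cdot 79 + \left(2 - - \frac{3}{191}\right)\right) \left(-1636\right) = \left(8058 + \left(2 + \frac{3}{191}\right)\right) \left(-1636\right) = \left(8058 + \frac{385}{191}\right) \left(-1636\right) = \frac{1539463}{191} \left(-1636\right) = - \frac{2518561468}{191}$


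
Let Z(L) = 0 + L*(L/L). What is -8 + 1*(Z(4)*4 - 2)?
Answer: 6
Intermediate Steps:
Z(L) = L (Z(L) = 0 + L*1 = 0 + L = L)
-8 + 1*(Z(4)*4 - 2) = -8 + 1*(4*4 - 2) = -8 + 1*(16 - 2) = -8 + 1*14 = -8 + 14 = 6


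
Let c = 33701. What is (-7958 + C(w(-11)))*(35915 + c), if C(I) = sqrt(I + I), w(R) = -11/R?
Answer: -554004128 + 69616*sqrt(2) ≈ -5.5391e+8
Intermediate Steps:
C(I) = sqrt(2)*sqrt(I) (C(I) = sqrt(2*I) = sqrt(2)*sqrt(I))
(-7958 + C(w(-11)))*(35915 + c) = (-7958 + sqrt(2)*sqrt(-11/(-11)))*(35915 + 33701) = (-7958 + sqrt(2)*sqrt(-11*(-1/11)))*69616 = (-7958 + sqrt(2)*sqrt(1))*69616 = (-7958 + sqrt(2)*1)*69616 = (-7958 + sqrt(2))*69616 = -554004128 + 69616*sqrt(2)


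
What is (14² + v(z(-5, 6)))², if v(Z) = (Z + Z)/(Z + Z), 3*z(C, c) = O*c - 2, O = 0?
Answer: 38809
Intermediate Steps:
z(C, c) = -⅔ (z(C, c) = (0*c - 2)/3 = (0 - 2)/3 = (⅓)*(-2) = -⅔)
v(Z) = 1 (v(Z) = (2*Z)/((2*Z)) = (2*Z)*(1/(2*Z)) = 1)
(14² + v(z(-5, 6)))² = (14² + 1)² = (196 + 1)² = 197² = 38809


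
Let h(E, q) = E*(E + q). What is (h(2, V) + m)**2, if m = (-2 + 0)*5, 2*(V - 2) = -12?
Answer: 196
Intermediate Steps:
V = -4 (V = 2 + (1/2)*(-12) = 2 - 6 = -4)
m = -10 (m = -2*5 = -10)
(h(2, V) + m)**2 = (2*(2 - 4) - 10)**2 = (2*(-2) - 10)**2 = (-4 - 10)**2 = (-14)**2 = 196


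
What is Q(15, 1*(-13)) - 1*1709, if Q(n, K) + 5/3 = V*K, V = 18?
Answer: -5834/3 ≈ -1944.7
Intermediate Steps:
Q(n, K) = -5/3 + 18*K
Q(15, 1*(-13)) - 1*1709 = (-5/3 + 18*(1*(-13))) - 1*1709 = (-5/3 + 18*(-13)) - 1709 = (-5/3 - 234) - 1709 = -707/3 - 1709 = -5834/3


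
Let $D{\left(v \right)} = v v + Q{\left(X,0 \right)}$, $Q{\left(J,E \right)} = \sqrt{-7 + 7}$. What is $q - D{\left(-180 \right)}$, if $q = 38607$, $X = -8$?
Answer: $6207$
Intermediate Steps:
$Q{\left(J,E \right)} = 0$ ($Q{\left(J,E \right)} = \sqrt{0} = 0$)
$D{\left(v \right)} = v^{2}$ ($D{\left(v \right)} = v v + 0 = v^{2} + 0 = v^{2}$)
$q - D{\left(-180 \right)} = 38607 - \left(-180\right)^{2} = 38607 - 32400 = 6207$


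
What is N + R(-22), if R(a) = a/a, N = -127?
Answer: -126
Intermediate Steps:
R(a) = 1
N + R(-22) = -127 + 1 = -126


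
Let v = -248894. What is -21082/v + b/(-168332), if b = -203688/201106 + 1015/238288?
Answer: 42518351779905727887/501935970170528366656 ≈ 0.084709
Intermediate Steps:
b = -24166141777/23960573264 (b = -203688*1/201106 + 1015*(1/238288) = -101844/100553 + 1015/238288 = -24166141777/23960573264 ≈ -1.0086)
-21082/v + b/(-168332) = -21082/(-248894) - 24166141777/23960573264/(-168332) = -21082*(-1/248894) - 24166141777/23960573264*(-1/168332) = 10541/124447 + 24166141777/4033331218675648 = 42518351779905727887/501935970170528366656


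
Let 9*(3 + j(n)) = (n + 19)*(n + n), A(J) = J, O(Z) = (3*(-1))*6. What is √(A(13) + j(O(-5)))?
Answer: √6 ≈ 2.4495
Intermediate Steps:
O(Z) = -18 (O(Z) = -3*6 = -18)
j(n) = -3 + 2*n*(19 + n)/9 (j(n) = -3 + ((n + 19)*(n + n))/9 = -3 + ((19 + n)*(2*n))/9 = -3 + (2*n*(19 + n))/9 = -3 + 2*n*(19 + n)/9)
√(A(13) + j(O(-5))) = √(13 + (-3 + (2/9)*(-18)² + (38/9)*(-18))) = √(13 + (-3 + (2/9)*324 - 76)) = √(13 + (-3 + 72 - 76)) = √(13 - 7) = √6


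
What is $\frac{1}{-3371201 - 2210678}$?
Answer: $- \frac{1}{5581879} \approx -1.7915 \cdot 10^{-7}$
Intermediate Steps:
$\frac{1}{-3371201 - 2210678} = \frac{1}{-5581879} = - \frac{1}{5581879}$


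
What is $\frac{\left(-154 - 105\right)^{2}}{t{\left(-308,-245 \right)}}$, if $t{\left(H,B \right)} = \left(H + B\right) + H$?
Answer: $- \frac{9583}{123} \approx -77.911$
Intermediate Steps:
$t{\left(H,B \right)} = B + 2 H$ ($t{\left(H,B \right)} = \left(B + H\right) + H = B + 2 H$)
$\frac{\left(-154 - 105\right)^{2}}{t{\left(-308,-245 \right)}} = \frac{\left(-154 - 105\right)^{2}}{-245 + 2 \left(-308\right)} = \frac{\left(-259\right)^{2}}{-245 - 616} = \frac{67081}{-861} = 67081 \left(- \frac{1}{861}\right) = - \frac{9583}{123}$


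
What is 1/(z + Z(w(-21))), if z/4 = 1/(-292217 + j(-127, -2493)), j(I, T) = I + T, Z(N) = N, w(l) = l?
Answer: -294837/6191581 ≈ -0.047619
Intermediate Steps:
z = -4/294837 (z = 4/(-292217 + (-127 - 2493)) = 4/(-292217 - 2620) = 4/(-294837) = 4*(-1/294837) = -4/294837 ≈ -1.3567e-5)
1/(z + Z(w(-21))) = 1/(-4/294837 - 21) = 1/(-6191581/294837) = -294837/6191581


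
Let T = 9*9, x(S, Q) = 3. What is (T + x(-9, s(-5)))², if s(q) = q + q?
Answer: 7056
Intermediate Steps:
s(q) = 2*q
T = 81
(T + x(-9, s(-5)))² = (81 + 3)² = 84² = 7056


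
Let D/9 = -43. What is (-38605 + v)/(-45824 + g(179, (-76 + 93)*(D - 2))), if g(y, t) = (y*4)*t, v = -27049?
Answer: 32827/2390366 ≈ 0.013733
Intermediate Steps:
D = -387 (D = 9*(-43) = -387)
g(y, t) = 4*t*y (g(y, t) = (4*y)*t = 4*t*y)
(-38605 + v)/(-45824 + g(179, (-76 + 93)*(D - 2))) = (-38605 - 27049)/(-45824 + 4*((-76 + 93)*(-387 - 2))*179) = -65654/(-45824 + 4*(17*(-389))*179) = -65654/(-45824 + 4*(-6613)*179) = -65654/(-45824 - 4734908) = -65654/(-4780732) = -65654*(-1/4780732) = 32827/2390366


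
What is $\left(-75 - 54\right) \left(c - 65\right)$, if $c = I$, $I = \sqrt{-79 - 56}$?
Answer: $8385 - 387 i \sqrt{15} \approx 8385.0 - 1498.8 i$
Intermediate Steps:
$I = 3 i \sqrt{15}$ ($I = \sqrt{-79 - 56} = \sqrt{-135} = 3 i \sqrt{15} \approx 11.619 i$)
$c = 3 i \sqrt{15} \approx 11.619 i$
$\left(-75 - 54\right) \left(c - 65\right) = \left(-75 - 54\right) \left(3 i \sqrt{15} - 65\right) = - 129 \left(-65 + 3 i \sqrt{15}\right) = 8385 - 387 i \sqrt{15}$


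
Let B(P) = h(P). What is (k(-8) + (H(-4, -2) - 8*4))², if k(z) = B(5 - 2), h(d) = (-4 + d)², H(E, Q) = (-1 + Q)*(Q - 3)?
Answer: 256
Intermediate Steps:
H(E, Q) = (-1 + Q)*(-3 + Q)
B(P) = (-4 + P)²
k(z) = 1 (k(z) = (-4 + (5 - 2))² = (-4 + 3)² = (-1)² = 1)
(k(-8) + (H(-4, -2) - 8*4))² = (1 + ((3 + (-2)² - 4*(-2)) - 8*4))² = (1 + ((3 + 4 + 8) - 32))² = (1 + (15 - 32))² = (1 - 17)² = (-16)² = 256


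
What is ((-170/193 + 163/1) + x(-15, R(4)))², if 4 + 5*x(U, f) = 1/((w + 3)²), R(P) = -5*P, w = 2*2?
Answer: 2327559101956/89434849 ≈ 26025.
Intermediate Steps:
w = 4
x(U, f) = -39/49 (x(U, f) = -⅘ + 1/(5*((4 + 3)²)) = -⅘ + 1/(5*(7²)) = -⅘ + (⅕)/49 = -⅘ + (⅕)*(1/49) = -⅘ + 1/245 = -39/49)
((-170/193 + 163/1) + x(-15, R(4)))² = ((-170/193 + 163/1) - 39/49)² = ((-170*1/193 + 163*1) - 39/49)² = ((-170/193 + 163) - 39/49)² = (31289/193 - 39/49)² = (1525634/9457)² = 2327559101956/89434849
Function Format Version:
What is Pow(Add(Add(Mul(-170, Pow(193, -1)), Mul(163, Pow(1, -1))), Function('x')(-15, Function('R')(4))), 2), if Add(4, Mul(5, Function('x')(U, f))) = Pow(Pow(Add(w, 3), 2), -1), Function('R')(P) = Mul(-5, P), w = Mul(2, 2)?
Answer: Rational(2327559101956, 89434849) ≈ 26025.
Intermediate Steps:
w = 4
Function('x')(U, f) = Rational(-39, 49) (Function('x')(U, f) = Add(Rational(-4, 5), Mul(Rational(1, 5), Pow(Pow(Add(4, 3), 2), -1))) = Add(Rational(-4, 5), Mul(Rational(1, 5), Pow(Pow(7, 2), -1))) = Add(Rational(-4, 5), Mul(Rational(1, 5), Pow(49, -1))) = Add(Rational(-4, 5), Mul(Rational(1, 5), Rational(1, 49))) = Add(Rational(-4, 5), Rational(1, 245)) = Rational(-39, 49))
Pow(Add(Add(Mul(-170, Pow(193, -1)), Mul(163, Pow(1, -1))), Function('x')(-15, Function('R')(4))), 2) = Pow(Add(Add(Mul(-170, Pow(193, -1)), Mul(163, Pow(1, -1))), Rational(-39, 49)), 2) = Pow(Add(Add(Mul(-170, Rational(1, 193)), Mul(163, 1)), Rational(-39, 49)), 2) = Pow(Add(Add(Rational(-170, 193), 163), Rational(-39, 49)), 2) = Pow(Add(Rational(31289, 193), Rational(-39, 49)), 2) = Pow(Rational(1525634, 9457), 2) = Rational(2327559101956, 89434849)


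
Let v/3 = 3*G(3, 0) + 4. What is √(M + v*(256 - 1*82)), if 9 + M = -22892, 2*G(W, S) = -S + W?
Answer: 4*I*√1154 ≈ 135.88*I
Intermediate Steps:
G(W, S) = W/2 - S/2 (G(W, S) = (-S + W)/2 = (W - S)/2 = W/2 - S/2)
v = 51/2 (v = 3*(3*((½)*3 - ½*0) + 4) = 3*(3*(3/2 + 0) + 4) = 3*(3*(3/2) + 4) = 3*(9/2 + 4) = 3*(17/2) = 51/2 ≈ 25.500)
M = -22901 (M = -9 - 22892 = -22901)
√(M + v*(256 - 1*82)) = √(-22901 + 51*(256 - 1*82)/2) = √(-22901 + 51*(256 - 82)/2) = √(-22901 + (51/2)*174) = √(-22901 + 4437) = √(-18464) = 4*I*√1154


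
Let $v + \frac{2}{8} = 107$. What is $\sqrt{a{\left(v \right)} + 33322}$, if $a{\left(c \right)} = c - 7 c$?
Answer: $\frac{\sqrt{130726}}{2} \approx 180.78$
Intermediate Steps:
$v = \frac{427}{4}$ ($v = - \frac{1}{4} + 107 = \frac{427}{4} \approx 106.75$)
$a{\left(c \right)} = - 6 c$
$\sqrt{a{\left(v \right)} + 33322} = \sqrt{\left(-6\right) \frac{427}{4} + 33322} = \sqrt{- \frac{1281}{2} + 33322} = \sqrt{\frac{65363}{2}} = \frac{\sqrt{130726}}{2}$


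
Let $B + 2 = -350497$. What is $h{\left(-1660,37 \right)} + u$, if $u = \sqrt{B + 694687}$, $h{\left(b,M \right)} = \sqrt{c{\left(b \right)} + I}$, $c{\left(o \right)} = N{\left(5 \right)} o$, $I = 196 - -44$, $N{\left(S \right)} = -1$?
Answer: $2 \sqrt{86047} + 10 \sqrt{19} \approx 630.26$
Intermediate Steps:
$B = -350499$ ($B = -2 - 350497 = -350499$)
$I = 240$ ($I = 196 + 44 = 240$)
$c{\left(o \right)} = - o$
$h{\left(b,M \right)} = \sqrt{240 - b}$ ($h{\left(b,M \right)} = \sqrt{- b + 240} = \sqrt{240 - b}$)
$u = 2 \sqrt{86047}$ ($u = \sqrt{-350499 + 694687} = \sqrt{344188} = 2 \sqrt{86047} \approx 586.68$)
$h{\left(-1660,37 \right)} + u = \sqrt{240 - -1660} + 2 \sqrt{86047} = \sqrt{240 + 1660} + 2 \sqrt{86047} = \sqrt{1900} + 2 \sqrt{86047} = 10 \sqrt{19} + 2 \sqrt{86047} = 2 \sqrt{86047} + 10 \sqrt{19}$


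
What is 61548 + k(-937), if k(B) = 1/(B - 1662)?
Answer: 159963251/2599 ≈ 61548.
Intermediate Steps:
k(B) = 1/(-1662 + B)
61548 + k(-937) = 61548 + 1/(-1662 - 937) = 61548 + 1/(-2599) = 61548 - 1/2599 = 159963251/2599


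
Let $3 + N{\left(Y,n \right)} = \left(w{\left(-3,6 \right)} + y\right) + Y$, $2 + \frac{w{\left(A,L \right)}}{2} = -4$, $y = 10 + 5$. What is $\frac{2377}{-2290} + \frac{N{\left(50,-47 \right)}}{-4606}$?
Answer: $- \frac{5531481}{5273870} \approx -1.0488$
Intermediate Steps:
$y = 15$
$w{\left(A,L \right)} = -12$ ($w{\left(A,L \right)} = -4 + 2 \left(-4\right) = -4 - 8 = -12$)
$N{\left(Y,n \right)} = Y$ ($N{\left(Y,n \right)} = -3 + \left(\left(-12 + 15\right) + Y\right) = -3 + \left(3 + Y\right) = Y$)
$\frac{2377}{-2290} + \frac{N{\left(50,-47 \right)}}{-4606} = \frac{2377}{-2290} + \frac{50}{-4606} = 2377 \left(- \frac{1}{2290}\right) + 50 \left(- \frac{1}{4606}\right) = - \frac{2377}{2290} - \frac{25}{2303} = - \frac{5531481}{5273870}$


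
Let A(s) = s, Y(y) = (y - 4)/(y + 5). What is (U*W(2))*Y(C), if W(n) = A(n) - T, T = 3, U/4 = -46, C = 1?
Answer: -92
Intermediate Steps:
U = -184 (U = 4*(-46) = -184)
Y(y) = (-4 + y)/(5 + y)
W(n) = -3 + n (W(n) = n - 1*3 = n - 3 = -3 + n)
(U*W(2))*Y(C) = (-184*(-3 + 2))*((-4 + 1)/(5 + 1)) = (-184*(-1))*(-3/6) = 184*((⅙)*(-3)) = 184*(-½) = -92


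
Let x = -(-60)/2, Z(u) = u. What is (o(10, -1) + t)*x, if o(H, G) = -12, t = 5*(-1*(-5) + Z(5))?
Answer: 1140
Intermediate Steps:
t = 50 (t = 5*(-1*(-5) + 5) = 5*(5 + 5) = 5*10 = 50)
x = 30 (x = -(-60)/2 = -4*(-15/2) = 30)
(o(10, -1) + t)*x = (-12 + 50)*30 = 38*30 = 1140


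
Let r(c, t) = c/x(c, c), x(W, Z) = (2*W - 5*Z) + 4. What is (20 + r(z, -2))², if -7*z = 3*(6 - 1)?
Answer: 2088025/5329 ≈ 391.82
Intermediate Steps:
x(W, Z) = 4 - 5*Z + 2*W (x(W, Z) = (-5*Z + 2*W) + 4 = 4 - 5*Z + 2*W)
z = -15/7 (z = -3*(6 - 1)/7 = -3*5/7 = -⅐*15 = -15/7 ≈ -2.1429)
r(c, t) = c/(4 - 3*c) (r(c, t) = c/(4 - 5*c + 2*c) = c/(4 - 3*c))
(20 + r(z, -2))² = (20 - 15/(7*(4 - 3*(-15/7))))² = (20 - 15/(7*(4 + 45/7)))² = (20 - 15/(7*73/7))² = (20 - 15/7*7/73)² = (20 - 15/73)² = (1445/73)² = 2088025/5329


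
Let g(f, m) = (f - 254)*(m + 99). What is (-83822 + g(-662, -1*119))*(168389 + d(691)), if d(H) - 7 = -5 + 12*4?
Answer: -11033091378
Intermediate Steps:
g(f, m) = (-254 + f)*(99 + m)
d(H) = 50 (d(H) = 7 + (-5 + 12*4) = 7 + (-5 + 48) = 7 + 43 = 50)
(-83822 + g(-662, -1*119))*(168389 + d(691)) = (-83822 + (-25146 - (-254)*119 + 99*(-662) - (-662)*119))*(168389 + 50) = (-83822 + (-25146 - 254*(-119) - 65538 - 662*(-119)))*168439 = (-83822 + (-25146 + 30226 - 65538 + 78778))*168439 = (-83822 + 18320)*168439 = -65502*168439 = -11033091378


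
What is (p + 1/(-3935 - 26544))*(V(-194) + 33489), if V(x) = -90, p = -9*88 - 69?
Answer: -876470585580/30479 ≈ -2.8757e+7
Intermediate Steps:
p = -861 (p = -792 - 69 = -861)
(p + 1/(-3935 - 26544))*(V(-194) + 33489) = (-861 + 1/(-3935 - 26544))*(-90 + 33489) = (-861 + 1/(-30479))*33399 = (-861 - 1/30479)*33399 = -26242420/30479*33399 = -876470585580/30479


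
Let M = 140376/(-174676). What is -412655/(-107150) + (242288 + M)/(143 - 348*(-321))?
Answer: 629854996034929/104673148866170 ≈ 6.0173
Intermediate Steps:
M = -35094/43669 (M = 140376*(-1/174676) = -35094/43669 ≈ -0.80364)
-412655/(-107150) + (242288 + M)/(143 - 348*(-321)) = -412655/(-107150) + (242288 - 35094/43669)/(143 - 348*(-321)) = -412655*(-1/107150) + 10580439578/(43669*(143 + 111708)) = 82531/21430 + (10580439578/43669)/111851 = 82531/21430 + (10580439578/43669)*(1/111851) = 82531/21430 + 10580439578/4884421319 = 629854996034929/104673148866170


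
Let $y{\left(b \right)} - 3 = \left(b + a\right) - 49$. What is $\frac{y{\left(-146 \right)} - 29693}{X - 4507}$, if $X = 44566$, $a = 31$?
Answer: $- \frac{29854}{40059} \approx -0.74525$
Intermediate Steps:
$y{\left(b \right)} = -15 + b$ ($y{\left(b \right)} = 3 + \left(\left(b + 31\right) - 49\right) = 3 + \left(\left(31 + b\right) - 49\right) = 3 + \left(-18 + b\right) = -15 + b$)
$\frac{y{\left(-146 \right)} - 29693}{X - 4507} = \frac{\left(-15 - 146\right) - 29693}{44566 - 4507} = \frac{-161 - 29693}{40059} = \left(-29854\right) \frac{1}{40059} = - \frac{29854}{40059}$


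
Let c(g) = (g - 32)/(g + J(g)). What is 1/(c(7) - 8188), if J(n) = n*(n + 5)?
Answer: -91/745133 ≈ -0.00012213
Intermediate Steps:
J(n) = n*(5 + n)
c(g) = (-32 + g)/(g + g*(5 + g)) (c(g) = (g - 32)/(g + g*(5 + g)) = (-32 + g)/(g + g*(5 + g)))
1/(c(7) - 8188) = 1/((-32 + 7)/(7*(6 + 7)) - 8188) = 1/((⅐)*(-25)/13 - 8188) = 1/((⅐)*(1/13)*(-25) - 8188) = 1/(-25/91 - 8188) = 1/(-745133/91) = -91/745133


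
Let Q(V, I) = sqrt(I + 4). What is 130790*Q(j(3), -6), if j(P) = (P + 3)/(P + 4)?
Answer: 130790*I*sqrt(2) ≈ 1.8497e+5*I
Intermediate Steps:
j(P) = (3 + P)/(4 + P)
Q(V, I) = sqrt(4 + I)
130790*Q(j(3), -6) = 130790*sqrt(4 - 6) = 130790*sqrt(-2) = 130790*(I*sqrt(2)) = 130790*I*sqrt(2)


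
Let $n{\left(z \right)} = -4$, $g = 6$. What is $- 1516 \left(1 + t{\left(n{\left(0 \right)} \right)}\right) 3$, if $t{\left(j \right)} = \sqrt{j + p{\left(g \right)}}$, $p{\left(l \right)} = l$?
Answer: $-4548 - 4548 \sqrt{2} \approx -10980.0$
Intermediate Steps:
$t{\left(j \right)} = \sqrt{6 + j}$ ($t{\left(j \right)} = \sqrt{j + 6} = \sqrt{6 + j}$)
$- 1516 \left(1 + t{\left(n{\left(0 \right)} \right)}\right) 3 = - 1516 \left(1 + \sqrt{6 - 4}\right) 3 = - 1516 \left(1 + \sqrt{2}\right) 3 = - 1516 \left(3 + 3 \sqrt{2}\right) = -4548 - 4548 \sqrt{2}$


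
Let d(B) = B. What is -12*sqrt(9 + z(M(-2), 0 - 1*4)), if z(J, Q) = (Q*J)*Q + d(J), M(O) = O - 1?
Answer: -12*I*sqrt(42) ≈ -77.769*I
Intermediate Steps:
M(O) = -1 + O
z(J, Q) = J + J*Q**2 (z(J, Q) = (Q*J)*Q + J = (J*Q)*Q + J = J*Q**2 + J = J + J*Q**2)
-12*sqrt(9 + z(M(-2), 0 - 1*4)) = -12*sqrt(9 + (-1 - 2)*(1 + (0 - 1*4)**2)) = -12*sqrt(9 - 3*(1 + (0 - 4)**2)) = -12*sqrt(9 - 3*(1 + (-4)**2)) = -12*sqrt(9 - 3*(1 + 16)) = -12*sqrt(9 - 3*17) = -12*sqrt(9 - 51) = -12*I*sqrt(42)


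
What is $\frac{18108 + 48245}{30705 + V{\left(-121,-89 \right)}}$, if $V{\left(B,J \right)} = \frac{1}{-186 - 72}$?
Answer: $\frac{17119074}{7921889} \approx 2.161$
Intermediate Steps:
$V{\left(B,J \right)} = - \frac{1}{258}$ ($V{\left(B,J \right)} = \frac{1}{-258} = - \frac{1}{258}$)
$\frac{18108 + 48245}{30705 + V{\left(-121,-89 \right)}} = \frac{18108 + 48245}{30705 - \frac{1}{258}} = \frac{66353}{\frac{7921889}{258}} = 66353 \cdot \frac{258}{7921889} = \frac{17119074}{7921889}$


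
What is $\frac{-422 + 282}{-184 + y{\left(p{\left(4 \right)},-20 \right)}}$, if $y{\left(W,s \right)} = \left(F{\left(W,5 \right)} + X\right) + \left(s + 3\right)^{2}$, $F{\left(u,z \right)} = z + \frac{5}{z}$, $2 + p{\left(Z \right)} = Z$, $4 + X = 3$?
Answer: $- \frac{14}{11} \approx -1.2727$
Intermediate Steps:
$X = -1$ ($X = -4 + 3 = -1$)
$p{\left(Z \right)} = -2 + Z$
$y{\left(W,s \right)} = 5 + \left(3 + s\right)^{2}$ ($y{\left(W,s \right)} = \left(\left(5 + \frac{5}{5}\right) - 1\right) + \left(s + 3\right)^{2} = \left(\left(5 + 5 \cdot \frac{1}{5}\right) - 1\right) + \left(3 + s\right)^{2} = \left(\left(5 + 1\right) - 1\right) + \left(3 + s\right)^{2} = \left(6 - 1\right) + \left(3 + s\right)^{2} = 5 + \left(3 + s\right)^{2}$)
$\frac{-422 + 282}{-184 + y{\left(p{\left(4 \right)},-20 \right)}} = \frac{-422 + 282}{-184 + \left(5 + \left(3 - 20\right)^{2}\right)} = - \frac{140}{-184 + \left(5 + \left(-17\right)^{2}\right)} = - \frac{140}{-184 + \left(5 + 289\right)} = - \frac{140}{-184 + 294} = - \frac{140}{110} = \left(-140\right) \frac{1}{110} = - \frac{14}{11}$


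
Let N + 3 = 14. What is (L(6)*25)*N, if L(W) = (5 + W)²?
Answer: 33275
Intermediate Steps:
N = 11 (N = -3 + 14 = 11)
(L(6)*25)*N = ((5 + 6)²*25)*11 = (11²*25)*11 = (121*25)*11 = 3025*11 = 33275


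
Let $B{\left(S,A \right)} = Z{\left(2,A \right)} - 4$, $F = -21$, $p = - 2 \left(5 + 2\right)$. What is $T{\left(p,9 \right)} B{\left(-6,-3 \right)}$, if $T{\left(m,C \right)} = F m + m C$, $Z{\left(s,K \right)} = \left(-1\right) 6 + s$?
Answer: $-1344$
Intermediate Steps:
$p = -14$ ($p = \left(-2\right) 7 = -14$)
$Z{\left(s,K \right)} = -6 + s$
$T{\left(m,C \right)} = - 21 m + C m$ ($T{\left(m,C \right)} = - 21 m + m C = - 21 m + C m$)
$B{\left(S,A \right)} = -8$ ($B{\left(S,A \right)} = \left(-6 + 2\right) - 4 = -4 - 4 = -8$)
$T{\left(p,9 \right)} B{\left(-6,-3 \right)} = - 14 \left(-21 + 9\right) \left(-8\right) = \left(-14\right) \left(-12\right) \left(-8\right) = 168 \left(-8\right) = -1344$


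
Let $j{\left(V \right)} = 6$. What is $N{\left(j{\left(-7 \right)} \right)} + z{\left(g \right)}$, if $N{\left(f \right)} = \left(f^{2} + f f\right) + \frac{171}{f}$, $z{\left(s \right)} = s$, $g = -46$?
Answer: $\frac{109}{2} \approx 54.5$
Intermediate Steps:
$N{\left(f \right)} = 2 f^{2} + \frac{171}{f}$ ($N{\left(f \right)} = \left(f^{2} + f^{2}\right) + \frac{171}{f} = 2 f^{2} + \frac{171}{f}$)
$N{\left(j{\left(-7 \right)} \right)} + z{\left(g \right)} = \frac{171 + 2 \cdot 6^{3}}{6} - 46 = \frac{171 + 2 \cdot 216}{6} - 46 = \frac{171 + 432}{6} - 46 = \frac{1}{6} \cdot 603 - 46 = \frac{201}{2} - 46 = \frac{109}{2}$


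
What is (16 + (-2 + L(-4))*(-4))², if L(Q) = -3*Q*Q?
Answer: 46656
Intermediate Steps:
L(Q) = -3*Q²
(16 + (-2 + L(-4))*(-4))² = (16 + (-2 - 3*(-4)²)*(-4))² = (16 + (-2 - 3*16)*(-4))² = (16 + (-2 - 48)*(-4))² = (16 - 50*(-4))² = (16 + 200)² = 216² = 46656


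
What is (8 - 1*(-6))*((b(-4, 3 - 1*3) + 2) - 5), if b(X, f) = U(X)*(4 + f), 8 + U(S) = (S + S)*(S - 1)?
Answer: 1750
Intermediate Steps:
U(S) = -8 + 2*S*(-1 + S) (U(S) = -8 + (S + S)*(S - 1) = -8 + (2*S)*(-1 + S) = -8 + 2*S*(-1 + S))
b(X, f) = (4 + f)*(-8 - 2*X + 2*X**2) (b(X, f) = (-8 - 2*X + 2*X**2)*(4 + f) = (4 + f)*(-8 - 2*X + 2*X**2))
(8 - 1*(-6))*((b(-4, 3 - 1*3) + 2) - 5) = (8 - 1*(-6))*((-2*(4 + (3 - 1*3))*(4 - 4 - 1*(-4)**2) + 2) - 5) = (8 + 6)*((-2*(4 + (3 - 3))*(4 - 4 - 1*16) + 2) - 5) = 14*((-2*(4 + 0)*(4 - 4 - 16) + 2) - 5) = 14*((-2*4*(-16) + 2) - 5) = 14*((128 + 2) - 5) = 14*(130 - 5) = 14*125 = 1750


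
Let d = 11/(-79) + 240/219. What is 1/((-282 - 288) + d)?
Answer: -5767/3281673 ≈ -0.0017573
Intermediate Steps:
d = 5517/5767 (d = 11*(-1/79) + 240*(1/219) = -11/79 + 80/73 = 5517/5767 ≈ 0.95665)
1/((-282 - 288) + d) = 1/((-282 - 288) + 5517/5767) = 1/(-570 + 5517/5767) = 1/(-3281673/5767) = -5767/3281673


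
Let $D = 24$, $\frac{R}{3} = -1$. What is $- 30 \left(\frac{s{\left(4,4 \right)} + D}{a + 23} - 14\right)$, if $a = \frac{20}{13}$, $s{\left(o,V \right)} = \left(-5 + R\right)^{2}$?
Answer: $\frac{9060}{29} \approx 312.41$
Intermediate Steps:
$R = -3$ ($R = 3 \left(-1\right) = -3$)
$s{\left(o,V \right)} = 64$ ($s{\left(o,V \right)} = \left(-5 - 3\right)^{2} = \left(-8\right)^{2} = 64$)
$a = \frac{20}{13}$ ($a = 20 \cdot \frac{1}{13} = \frac{20}{13} \approx 1.5385$)
$- 30 \left(\frac{s{\left(4,4 \right)} + D}{a + 23} - 14\right) = - 30 \left(\frac{64 + 24}{\frac{20}{13} + 23} - 14\right) = - 30 \left(\frac{88}{\frac{319}{13}} - 14\right) = - 30 \left(88 \cdot \frac{13}{319} - 14\right) = - 30 \left(\frac{104}{29} - 14\right) = \left(-30\right) \left(- \frac{302}{29}\right) = \frac{9060}{29}$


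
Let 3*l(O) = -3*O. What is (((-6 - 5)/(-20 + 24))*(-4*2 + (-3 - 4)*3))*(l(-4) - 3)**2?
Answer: 319/4 ≈ 79.750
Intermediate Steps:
l(O) = -O (l(O) = (-3*O)/3 = -O)
(((-6 - 5)/(-20 + 24))*(-4*2 + (-3 - 4)*3))*(l(-4) - 3)**2 = (((-6 - 5)/(-20 + 24))*(-4*2 + (-3 - 4)*3))*(-1*(-4) - 3)**2 = ((-11/4)*(-8 - 7*3))*(4 - 3)**2 = ((-11*1/4)*(-8 - 21))*1**2 = -11/4*(-29)*1 = (319/4)*1 = 319/4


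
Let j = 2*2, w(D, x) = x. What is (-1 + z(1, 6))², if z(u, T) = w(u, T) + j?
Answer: 81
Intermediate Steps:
j = 4
z(u, T) = 4 + T (z(u, T) = T + 4 = 4 + T)
(-1 + z(1, 6))² = (-1 + (4 + 6))² = (-1 + 10)² = 9² = 81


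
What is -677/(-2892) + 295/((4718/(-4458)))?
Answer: -1900052017/6822228 ≈ -278.51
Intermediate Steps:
-677/(-2892) + 295/((4718/(-4458))) = -677*(-1/2892) + 295/((4718*(-1/4458))) = 677/2892 + 295/(-2359/2229) = 677/2892 + 295*(-2229/2359) = 677/2892 - 657555/2359 = -1900052017/6822228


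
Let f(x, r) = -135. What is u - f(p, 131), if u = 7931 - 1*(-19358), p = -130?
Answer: 27424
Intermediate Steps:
u = 27289 (u = 7931 + 19358 = 27289)
u - f(p, 131) = 27289 - 1*(-135) = 27289 + 135 = 27424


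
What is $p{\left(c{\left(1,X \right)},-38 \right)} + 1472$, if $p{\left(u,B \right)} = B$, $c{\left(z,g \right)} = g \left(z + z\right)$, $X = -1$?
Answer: $1434$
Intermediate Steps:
$c{\left(z,g \right)} = 2 g z$ ($c{\left(z,g \right)} = g 2 z = 2 g z$)
$p{\left(c{\left(1,X \right)},-38 \right)} + 1472 = -38 + 1472 = 1434$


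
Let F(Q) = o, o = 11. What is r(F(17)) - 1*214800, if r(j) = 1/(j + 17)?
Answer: -6014399/28 ≈ -2.1480e+5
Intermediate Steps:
F(Q) = 11
r(j) = 1/(17 + j)
r(F(17)) - 1*214800 = 1/(17 + 11) - 1*214800 = 1/28 - 214800 = -6014399/28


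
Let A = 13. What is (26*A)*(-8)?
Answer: -2704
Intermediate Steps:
(26*A)*(-8) = (26*13)*(-8) = 338*(-8) = -2704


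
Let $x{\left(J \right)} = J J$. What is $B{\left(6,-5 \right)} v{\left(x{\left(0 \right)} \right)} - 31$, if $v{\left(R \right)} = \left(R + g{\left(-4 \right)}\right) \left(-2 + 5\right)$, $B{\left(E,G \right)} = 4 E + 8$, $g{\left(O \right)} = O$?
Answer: $-415$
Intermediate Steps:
$B{\left(E,G \right)} = 8 + 4 E$
$x{\left(J \right)} = J^{2}$
$v{\left(R \right)} = -12 + 3 R$ ($v{\left(R \right)} = \left(R - 4\right) \left(-2 + 5\right) = \left(-4 + R\right) 3 = -12 + 3 R$)
$B{\left(6,-5 \right)} v{\left(x{\left(0 \right)} \right)} - 31 = \left(8 + 4 \cdot 6\right) \left(-12 + 3 \cdot 0^{2}\right) - 31 = \left(8 + 24\right) \left(-12 + 3 \cdot 0\right) - 31 = 32 \left(-12 + 0\right) - 31 = 32 \left(-12\right) - 31 = -384 - 31 = -415$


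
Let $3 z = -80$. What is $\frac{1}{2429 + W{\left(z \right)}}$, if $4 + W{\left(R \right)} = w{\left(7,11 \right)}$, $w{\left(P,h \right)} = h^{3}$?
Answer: $\frac{1}{3756} \approx 0.00026624$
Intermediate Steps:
$z = - \frac{80}{3}$ ($z = \frac{1}{3} \left(-80\right) = - \frac{80}{3} \approx -26.667$)
$W{\left(R \right)} = 1327$ ($W{\left(R \right)} = -4 + 11^{3} = -4 + 1331 = 1327$)
$\frac{1}{2429 + W{\left(z \right)}} = \frac{1}{2429 + 1327} = \frac{1}{3756}$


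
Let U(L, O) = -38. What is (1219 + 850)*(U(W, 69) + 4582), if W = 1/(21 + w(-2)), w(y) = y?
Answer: 9401536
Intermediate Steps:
W = 1/19 (W = 1/(21 - 2) = 1/19 ≈ 0.052632)
(1219 + 850)*(U(W, 69) + 4582) = (1219 + 850)*(-38 + 4582) = 2069*4544 = 9401536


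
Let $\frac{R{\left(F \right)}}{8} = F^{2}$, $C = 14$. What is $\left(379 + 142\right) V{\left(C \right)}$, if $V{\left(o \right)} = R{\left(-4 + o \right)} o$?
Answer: $5835200$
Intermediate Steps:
$R{\left(F \right)} = 8 F^{2}$
$V{\left(o \right)} = 8 o \left(-4 + o\right)^{2}$ ($V{\left(o \right)} = 8 \left(-4 + o\right)^{2} o = 8 o \left(-4 + o\right)^{2}$)
$\left(379 + 142\right) V{\left(C \right)} = \left(379 + 142\right) 8 \cdot 14 \left(-4 + 14\right)^{2} = 521 \cdot 8 \cdot 14 \cdot 10^{2} = 521 \cdot 8 \cdot 14 \cdot 100 = 521 \cdot 11200 = 5835200$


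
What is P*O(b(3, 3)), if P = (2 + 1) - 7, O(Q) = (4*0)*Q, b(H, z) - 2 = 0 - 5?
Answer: 0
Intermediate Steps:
b(H, z) = -3 (b(H, z) = 2 + (0 - 5) = 2 - 5 = -3)
O(Q) = 0 (O(Q) = 0*Q = 0)
P = -4 (P = 3 - 7 = -4)
P*O(b(3, 3)) = -4*0 = 0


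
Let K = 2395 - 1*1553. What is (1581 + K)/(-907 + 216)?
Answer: -2423/691 ≈ -3.5065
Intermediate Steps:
K = 842 (K = 2395 - 1553 = 842)
(1581 + K)/(-907 + 216) = (1581 + 842)/(-907 + 216) = 2423/(-691) = 2423*(-1/691) = -2423/691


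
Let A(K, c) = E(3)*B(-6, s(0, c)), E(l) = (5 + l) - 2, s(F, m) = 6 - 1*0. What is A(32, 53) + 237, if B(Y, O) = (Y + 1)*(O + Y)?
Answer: 237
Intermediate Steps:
s(F, m) = 6 (s(F, m) = 6 + 0 = 6)
E(l) = 3 + l
B(Y, O) = (1 + Y)*(O + Y)
A(K, c) = 0 (A(K, c) = (3 + 3)*(6 - 6 + (-6)² + 6*(-6)) = 6*(6 - 6 + 36 - 36) = 6*0 = 0)
A(32, 53) + 237 = 0 + 237 = 237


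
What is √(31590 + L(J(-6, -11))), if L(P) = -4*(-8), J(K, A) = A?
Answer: √31622 ≈ 177.83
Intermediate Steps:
L(P) = 32
√(31590 + L(J(-6, -11))) = √(31590 + 32) = √31622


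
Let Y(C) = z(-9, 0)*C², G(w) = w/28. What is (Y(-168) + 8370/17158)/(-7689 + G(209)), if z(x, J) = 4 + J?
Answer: -27119091132/1845197057 ≈ -14.697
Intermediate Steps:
G(w) = w/28 (G(w) = w*(1/28) = w/28)
Y(C) = 4*C² (Y(C) = (4 + 0)*C² = 4*C²)
(Y(-168) + 8370/17158)/(-7689 + G(209)) = (4*(-168)² + 8370/17158)/(-7689 + (1/28)*209) = (4*28224 + 8370*(1/17158))/(-7689 + 209/28) = (112896 + 4185/8579)/(-215083/28) = (968538969/8579)*(-28/215083) = -27119091132/1845197057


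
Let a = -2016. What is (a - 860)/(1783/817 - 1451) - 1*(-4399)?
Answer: 1302343902/295921 ≈ 4401.0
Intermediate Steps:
(a - 860)/(1783/817 - 1451) - 1*(-4399) = (-2016 - 860)/(1783/817 - 1451) - 1*(-4399) = -2876/(1783*(1/817) - 1451) + 4399 = -2876/(1783/817 - 1451) + 4399 = -2876/(-1183684/817) + 4399 = -2876*(-817/1183684) + 4399 = 587423/295921 + 4399 = 1302343902/295921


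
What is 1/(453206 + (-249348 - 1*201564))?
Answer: 1/2294 ≈ 0.00043592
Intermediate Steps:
1/(453206 + (-249348 - 1*201564)) = 1/(453206 + (-249348 - 201564)) = 1/(453206 - 450912) = 1/2294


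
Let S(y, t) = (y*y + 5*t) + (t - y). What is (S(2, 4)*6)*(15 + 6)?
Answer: 3276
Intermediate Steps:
S(y, t) = y² - y + 6*t (S(y, t) = (y² + 5*t) + (t - y) = y² - y + 6*t)
(S(2, 4)*6)*(15 + 6) = ((2² - 1*2 + 6*4)*6)*(15 + 6) = ((4 - 2 + 24)*6)*21 = (26*6)*21 = 156*21 = 3276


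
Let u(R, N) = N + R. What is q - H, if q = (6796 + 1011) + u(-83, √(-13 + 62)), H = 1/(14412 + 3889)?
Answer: 141485030/18301 ≈ 7731.0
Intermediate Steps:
H = 1/18301 ≈ 5.4642e-5
q = 7731 (q = (6796 + 1011) + (√(-13 + 62) - 83) = 7807 + (√49 - 83) = 7807 + (7 - 83) = 7807 - 76 = 7731)
q - H = 7731 - 1*1/18301 = 7731 - 1/18301 = 141485030/18301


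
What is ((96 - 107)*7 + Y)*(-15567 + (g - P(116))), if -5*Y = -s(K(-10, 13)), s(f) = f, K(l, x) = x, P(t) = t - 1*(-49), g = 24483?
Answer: -3255372/5 ≈ -6.5107e+5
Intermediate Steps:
P(t) = 49 + t (P(t) = t + 49 = 49 + t)
Y = 13/5 (Y = -(-1)*13/5 = -⅕*(-13) = 13/5 ≈ 2.6000)
((96 - 107)*7 + Y)*(-15567 + (g - P(116))) = ((96 - 107)*7 + 13/5)*(-15567 + (24483 - (49 + 116))) = (-11*7 + 13/5)*(-15567 + (24483 - 1*165)) = (-77 + 13/5)*(-15567 + (24483 - 165)) = -372*(-15567 + 24318)/5 = -372/5*8751 = -3255372/5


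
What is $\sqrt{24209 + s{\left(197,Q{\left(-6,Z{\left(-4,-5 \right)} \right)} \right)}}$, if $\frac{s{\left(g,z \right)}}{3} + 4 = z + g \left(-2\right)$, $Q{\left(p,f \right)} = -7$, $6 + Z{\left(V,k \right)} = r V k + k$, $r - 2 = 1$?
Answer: $\sqrt{22994} \approx 151.64$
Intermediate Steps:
$r = 3$ ($r = 2 + 1 = 3$)
$Z{\left(V,k \right)} = -6 + k + 3 V k$ ($Z{\left(V,k \right)} = -6 + \left(3 V k + k\right) = -6 + \left(k + 3 V k\right) = -6 + k + 3 V k$)
$s{\left(g,z \right)} = -12 - 6 g + 3 z$ ($s{\left(g,z \right)} = -12 + 3 \left(z + g \left(-2\right)\right) = -12 + 3 \left(z - 2 g\right) = -12 - \left(- 3 z + 6 g\right) = -12 - 6 g + 3 z$)
$\sqrt{24209 + s{\left(197,Q{\left(-6,Z{\left(-4,-5 \right)} \right)} \right)}} = \sqrt{24209 - 1215} = \sqrt{22994}$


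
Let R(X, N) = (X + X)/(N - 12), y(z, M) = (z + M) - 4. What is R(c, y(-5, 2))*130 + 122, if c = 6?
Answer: 758/19 ≈ 39.895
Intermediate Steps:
y(z, M) = -4 + M + z (y(z, M) = (M + z) - 4 = -4 + M + z)
R(X, N) = 2*X/(-12 + N) (R(X, N) = (2*X)/(-12 + N) = 2*X/(-12 + N))
R(c, y(-5, 2))*130 + 122 = (2*6/(-12 + (-4 + 2 - 5)))*130 + 122 = (2*6/(-12 - 7))*130 + 122 = (2*6/(-19))*130 + 122 = (2*6*(-1/19))*130 + 122 = -12/19*130 + 122 = -1560/19 + 122 = 758/19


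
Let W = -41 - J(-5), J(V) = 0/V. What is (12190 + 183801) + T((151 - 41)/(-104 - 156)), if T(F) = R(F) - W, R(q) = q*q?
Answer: 132517753/676 ≈ 1.9603e+5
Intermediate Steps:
R(q) = q²
J(V) = 0
W = -41 (W = -41 - 1*0 = -41 + 0 = -41)
T(F) = 41 + F² (T(F) = F² - 1*(-41) = F² + 41 = 41 + F²)
(12190 + 183801) + T((151 - 41)/(-104 - 156)) = (12190 + 183801) + (41 + ((151 - 41)/(-104 - 156))²) = 195991 + (41 + (110/(-260))²) = 195991 + (41 + (110*(-1/260))²) = 195991 + (41 + (-11/26)²) = 195991 + (41 + 121/676) = 195991 + 27837/676 = 132517753/676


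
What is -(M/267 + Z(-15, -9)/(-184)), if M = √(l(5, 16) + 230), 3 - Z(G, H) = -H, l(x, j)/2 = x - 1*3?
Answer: -3/92 - √26/89 ≈ -0.089901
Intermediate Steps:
l(x, j) = -6 + 2*x (l(x, j) = 2*(x - 1*3) = 2*(x - 3) = 2*(-3 + x) = -6 + 2*x)
Z(G, H) = 3 + H (Z(G, H) = 3 - (-1)*H = 3 + H)
M = 3*√26 (M = √((-6 + 2*5) + 230) = √((-6 + 10) + 230) = √(4 + 230) = √234 = 3*√26 ≈ 15.297)
-(M/267 + Z(-15, -9)/(-184)) = -((3*√26)/267 + (3 - 9)/(-184)) = -((3*√26)*(1/267) - 6*(-1/184)) = -(√26/89 + 3/92) = -(3/92 + √26/89) = -3/92 - √26/89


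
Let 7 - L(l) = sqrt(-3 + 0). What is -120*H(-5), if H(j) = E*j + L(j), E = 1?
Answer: -240 + 120*I*sqrt(3) ≈ -240.0 + 207.85*I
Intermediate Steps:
L(l) = 7 - I*sqrt(3) (L(l) = 7 - sqrt(-3 + 0) = 7 - sqrt(-3) = 7 - I*sqrt(3))
H(j) = 7 + j - I*sqrt(3) (H(j) = 1*j + (7 - I*sqrt(3)) = j + (7 - I*sqrt(3)) = 7 + j - I*sqrt(3))
-120*H(-5) = -120*(7 - 5 - I*sqrt(3)) = -120*(2 - I*sqrt(3)) = -240 + 120*I*sqrt(3)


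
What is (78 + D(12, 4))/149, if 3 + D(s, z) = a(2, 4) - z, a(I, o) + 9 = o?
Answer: 66/149 ≈ 0.44295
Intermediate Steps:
a(I, o) = -9 + o
D(s, z) = -8 - z (D(s, z) = -3 + ((-9 + 4) - z) = -3 + (-5 - z) = -8 - z)
(78 + D(12, 4))/149 = (78 + (-8 - 1*4))/149 = (78 + (-8 - 4))*(1/149) = (78 - 12)*(1/149) = 66*(1/149) = 66/149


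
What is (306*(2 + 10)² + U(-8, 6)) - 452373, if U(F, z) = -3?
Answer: -408312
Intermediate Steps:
(306*(2 + 10)² + U(-8, 6)) - 452373 = (306*(2 + 10)² - 3) - 452373 = (306*12² - 3) - 452373 = (306*144 - 3) - 452373 = (44064 - 3) - 452373 = 44061 - 452373 = -408312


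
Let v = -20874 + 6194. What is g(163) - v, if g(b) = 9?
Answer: 14689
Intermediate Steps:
v = -14680
g(163) - v = 9 - 1*(-14680) = 9 + 14680 = 14689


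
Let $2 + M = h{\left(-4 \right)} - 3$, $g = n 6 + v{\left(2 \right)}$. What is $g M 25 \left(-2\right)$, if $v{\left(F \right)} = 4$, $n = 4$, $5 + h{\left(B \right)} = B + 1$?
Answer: $18200$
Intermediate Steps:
$h{\left(B \right)} = -4 + B$ ($h{\left(B \right)} = -5 + \left(B + 1\right) = -5 + \left(1 + B\right) = -4 + B$)
$g = 28$ ($g = 4 \cdot 6 + 4 = 24 + 4 = 28$)
$M = -13$ ($M = -2 - 11 = -13$)
$g M 25 \left(-2\right) = 28 \left(-13\right) 25 \left(-2\right) = \left(-364\right) 25 \left(-2\right) = \left(-9100\right) \left(-2\right) = 18200$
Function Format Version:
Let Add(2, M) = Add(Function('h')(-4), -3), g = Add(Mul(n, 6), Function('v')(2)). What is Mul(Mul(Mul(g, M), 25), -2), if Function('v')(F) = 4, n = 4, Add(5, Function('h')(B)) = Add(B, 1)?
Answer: 18200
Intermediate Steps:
Function('h')(B) = Add(-4, B) (Function('h')(B) = Add(-5, Add(B, 1)) = Add(-5, Add(1, B)) = Add(-4, B))
g = 28 (g = Add(Mul(4, 6), 4) = Add(24, 4) = 28)
M = -13 (M = Add(-2, Add(Add(-4, -4), -3)) = Add(-2, Add(-8, -3)) = Add(-2, -11) = -13)
Mul(Mul(Mul(g, M), 25), -2) = Mul(Mul(Mul(28, -13), 25), -2) = Mul(Mul(-364, 25), -2) = Mul(-9100, -2) = 18200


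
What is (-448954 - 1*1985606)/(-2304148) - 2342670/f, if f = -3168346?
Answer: 1638923354115/912542262401 ≈ 1.7960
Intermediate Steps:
(-448954 - 1*1985606)/(-2304148) - 2342670/f = (-448954 - 1*1985606)/(-2304148) - 2342670/(-3168346) = (-448954 - 1985606)*(-1/2304148) - 2342670*(-1/3168346) = -2434560*(-1/2304148) + 1171335/1584173 = 608640/576037 + 1171335/1584173 = 1638923354115/912542262401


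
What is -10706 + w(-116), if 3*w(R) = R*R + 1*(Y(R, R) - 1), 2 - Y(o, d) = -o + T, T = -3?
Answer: -6258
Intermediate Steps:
Y(o, d) = 5 + o (Y(o, d) = 2 - (-o - 3) = 2 - (-3 - o) = 2 + (3 + o) = 5 + o)
w(R) = 4/3 + R/3 + R**2/3 (w(R) = (R*R + 1*((5 + R) - 1))/3 = (R**2 + 1*(4 + R))/3 = (R**2 + (4 + R))/3 = (4 + R + R**2)/3 = 4/3 + R/3 + R**2/3)
-10706 + w(-116) = -10706 + (4/3 + (1/3)*(-116) + (1/3)*(-116)**2) = -10706 + (4/3 - 116/3 + (1/3)*13456) = -10706 + (4/3 - 116/3 + 13456/3) = -10706 + 4448 = -6258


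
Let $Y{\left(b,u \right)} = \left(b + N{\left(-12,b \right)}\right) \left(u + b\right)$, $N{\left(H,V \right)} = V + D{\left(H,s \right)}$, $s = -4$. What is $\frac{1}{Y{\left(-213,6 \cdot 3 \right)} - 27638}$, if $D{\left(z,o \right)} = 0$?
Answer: $\frac{1}{55432} \approx 1.804 \cdot 10^{-5}$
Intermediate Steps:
$N{\left(H,V \right)} = V$ ($N{\left(H,V \right)} = V + 0 = V$)
$Y{\left(b,u \right)} = 2 b \left(b + u\right)$ ($Y{\left(b,u \right)} = \left(b + b\right) \left(u + b\right) = 2 b \left(b + u\right)$)
$\frac{1}{Y{\left(-213,6 \cdot 3 \right)} - 27638} = \frac{1}{2 \left(-213\right) \left(-213 + 6 \cdot 3\right) - 27638} = \frac{1}{2 \left(-213\right) \left(-213 + 18\right) - 27638} = \frac{1}{2 \left(-213\right) \left(-195\right) - 27638} = \frac{1}{83070 - 27638} = \frac{1}{55432}$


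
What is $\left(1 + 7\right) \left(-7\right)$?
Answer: $-56$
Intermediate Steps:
$\left(1 + 7\right) \left(-7\right) = 8 \left(-7\right) = -56$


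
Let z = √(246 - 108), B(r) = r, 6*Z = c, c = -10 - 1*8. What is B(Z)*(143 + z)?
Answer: -429 - 3*√138 ≈ -464.24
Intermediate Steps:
c = -18 (c = -10 - 8 = -18)
Z = -3 (Z = (⅙)*(-18) = -3)
z = √138 ≈ 11.747
B(Z)*(143 + z) = -3*(143 + √138) = -429 - 3*√138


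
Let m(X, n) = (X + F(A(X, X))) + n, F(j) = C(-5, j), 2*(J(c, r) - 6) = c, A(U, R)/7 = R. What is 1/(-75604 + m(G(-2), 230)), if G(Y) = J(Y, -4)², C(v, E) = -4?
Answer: -1/75353 ≈ -1.3271e-5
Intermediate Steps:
A(U, R) = 7*R
J(c, r) = 6 + c/2
F(j) = -4
G(Y) = (6 + Y/2)²
m(X, n) = -4 + X + n (m(X, n) = (X - 4) + n = (-4 + X) + n = -4 + X + n)
1/(-75604 + m(G(-2), 230)) = 1/(-75604 + (-4 + (12 - 2)²/4 + 230)) = 1/(-75604 + (-4 + (¼)*10² + 230)) = 1/(-75604 + (-4 + (¼)*100 + 230)) = 1/(-75604 + (-4 + 25 + 230)) = 1/(-75604 + 251) = 1/(-75353) = -1/75353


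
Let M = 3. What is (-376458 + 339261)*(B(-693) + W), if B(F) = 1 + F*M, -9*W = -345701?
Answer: -1351486867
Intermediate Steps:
W = 345701/9 (W = -⅑*(-345701) = 345701/9 ≈ 38411.)
B(F) = 1 + 3*F (B(F) = 1 + F*3 = 1 + 3*F)
(-376458 + 339261)*(B(-693) + W) = (-376458 + 339261)*((1 + 3*(-693)) + 345701/9) = -37197*((1 - 2079) + 345701/9) = -37197*(-2078 + 345701/9) = -37197*326999/9 = -1351486867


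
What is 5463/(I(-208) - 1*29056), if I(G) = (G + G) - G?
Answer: -5463/29264 ≈ -0.18668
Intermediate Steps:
I(G) = G (I(G) = 2*G - G = G)
5463/(I(-208) - 1*29056) = 5463/(-208 - 1*29056) = 5463/(-208 - 29056) = 5463/(-29264) = 5463*(-1/29264) = -5463/29264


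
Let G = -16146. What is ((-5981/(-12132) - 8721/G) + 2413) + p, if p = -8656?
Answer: -22642535087/3627468 ≈ -6242.0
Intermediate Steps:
((-5981/(-12132) - 8721/G) + 2413) + p = ((-5981/(-12132) - 8721/(-16146)) + 2413) - 8656 = ((-5981*(-1/12132) - 8721*(-1/16146)) + 2413) - 8656 = ((5981/12132 + 323/598) + 2413) - 8656 = (3747637/3627468 + 2413) - 8656 = 8756827921/3627468 - 8656 = -22642535087/3627468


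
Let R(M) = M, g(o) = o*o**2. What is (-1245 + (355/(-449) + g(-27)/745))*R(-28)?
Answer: 11915704276/334505 ≈ 35622.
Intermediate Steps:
g(o) = o**3
(-1245 + (355/(-449) + g(-27)/745))*R(-28) = (-1245 + (355/(-449) + (-27)**3/745))*(-28) = (-1245 + (355*(-1/449) - 19683*1/745))*(-28) = (-1245 + (-355/449 - 19683/745))*(-28) = (-1245 - 9102142/334505)*(-28) = -425560867/334505*(-28) = 11915704276/334505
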